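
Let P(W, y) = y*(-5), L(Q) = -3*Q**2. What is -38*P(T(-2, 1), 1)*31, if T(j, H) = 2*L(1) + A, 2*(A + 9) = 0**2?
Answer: 5890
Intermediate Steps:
A = -9 (A = -9 + (1/2)*0**2 = -9 + (1/2)*0 = -9 + 0 = -9)
T(j, H) = -15 (T(j, H) = 2*(-3*1**2) - 9 = 2*(-3*1) - 9 = 2*(-3) - 9 = -6 - 9 = -15)
P(W, y) = -5*y
-38*P(T(-2, 1), 1)*31 = -(-190)*31 = -38*(-5)*31 = 190*31 = 5890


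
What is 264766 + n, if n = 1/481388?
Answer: 127455175209/481388 ≈ 2.6477e+5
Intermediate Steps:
n = 1/481388 ≈ 2.0773e-6
264766 + n = 264766 + 1/481388 = 127455175209/481388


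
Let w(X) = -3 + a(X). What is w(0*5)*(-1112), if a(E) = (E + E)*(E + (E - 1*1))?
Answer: 3336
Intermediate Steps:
a(E) = 2*E*(-1 + 2*E) (a(E) = (2*E)*(E + (E - 1)) = (2*E)*(E + (-1 + E)) = (2*E)*(-1 + 2*E) = 2*E*(-1 + 2*E))
w(X) = -3 + 2*X*(-1 + 2*X)
w(0*5)*(-1112) = (-3 + 2*(0*5)*(-1 + 2*(0*5)))*(-1112) = (-3 + 2*0*(-1 + 2*0))*(-1112) = (-3 + 2*0*(-1 + 0))*(-1112) = (-3 + 2*0*(-1))*(-1112) = (-3 + 0)*(-1112) = -3*(-1112) = 3336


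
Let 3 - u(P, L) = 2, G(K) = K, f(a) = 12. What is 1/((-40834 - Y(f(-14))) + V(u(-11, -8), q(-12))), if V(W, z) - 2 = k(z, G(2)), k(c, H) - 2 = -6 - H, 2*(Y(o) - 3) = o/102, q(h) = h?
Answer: -17/694298 ≈ -2.4485e-5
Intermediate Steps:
Y(o) = 3 + o/204 (Y(o) = 3 + (o/102)/2 = 3 + o/204)
u(P, L) = 1 (u(P, L) = 3 - 1*2 = 3 - 2 = 1)
k(c, H) = -4 - H (k(c, H) = 2 + (-6 - H) = -4 - H)
V(W, z) = -4 (V(W, z) = 2 + (-4 - 1*2) = 2 + (-4 - 2) = 2 - 6 = -4)
1/((-40834 - Y(f(-14))) + V(u(-11, -8), q(-12))) = 1/((-40834 - (3 + (1/204)*12)) - 4) = 1/((-40834 - (3 + 1/17)) - 4) = 1/((-40834 - 1*52/17) - 4) = 1/((-40834 - 52/17) - 4) = 1/(-694230/17 - 4) = 1/(-694298/17) = -17/694298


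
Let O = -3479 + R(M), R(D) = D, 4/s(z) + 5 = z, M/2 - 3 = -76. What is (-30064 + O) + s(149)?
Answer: -1212803/36 ≈ -33689.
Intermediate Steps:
M = -146 (M = 6 + 2*(-76) = 6 - 152 = -146)
s(z) = 4/(-5 + z)
O = -3625 (O = -3479 - 146 = -3625)
(-30064 + O) + s(149) = (-30064 - 3625) + 4/(-5 + 149) = -33689 + 4/144 = -33689 + 4*(1/144) = -33689 + 1/36 = -1212803/36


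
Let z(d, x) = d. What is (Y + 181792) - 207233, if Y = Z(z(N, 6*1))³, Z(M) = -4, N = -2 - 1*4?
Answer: -25505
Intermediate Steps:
N = -6 (N = -2 - 4 = -6)
Y = -64 (Y = (-4)³ = -64)
(Y + 181792) - 207233 = (-64 + 181792) - 207233 = 181728 - 207233 = -25505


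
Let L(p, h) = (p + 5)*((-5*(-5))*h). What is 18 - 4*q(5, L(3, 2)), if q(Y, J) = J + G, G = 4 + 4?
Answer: -1614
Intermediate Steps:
L(p, h) = 25*h*(5 + p) (L(p, h) = (5 + p)*(25*h) = 25*h*(5 + p))
G = 8
q(Y, J) = 8 + J (q(Y, J) = J + 8 = 8 + J)
18 - 4*q(5, L(3, 2)) = 18 - 4*(8 + 25*2*(5 + 3)) = 18 - 4*(8 + 25*2*8) = 18 - 4*(8 + 400) = 18 - 4*408 = 18 - 1632 = -1614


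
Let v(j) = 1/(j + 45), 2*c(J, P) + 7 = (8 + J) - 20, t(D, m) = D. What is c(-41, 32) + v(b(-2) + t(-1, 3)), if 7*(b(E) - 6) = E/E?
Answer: -10523/351 ≈ -29.980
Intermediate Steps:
b(E) = 43/7 (b(E) = 6 + (E/E)/7 = 6 + (1/7)*1 = 6 + 1/7 = 43/7)
c(J, P) = -19/2 + J/2 (c(J, P) = -7/2 + ((8 + J) - 20)/2 = -7/2 + (-12 + J)/2 = -7/2 + (-6 + J/2) = -19/2 + J/2)
v(j) = 1/(45 + j)
c(-41, 32) + v(b(-2) + t(-1, 3)) = (-19/2 + (1/2)*(-41)) + 1/(45 + (43/7 - 1)) = (-19/2 - 41/2) + 1/(45 + 36/7) = -30 + 1/(351/7) = -30 + 7/351 = -10523/351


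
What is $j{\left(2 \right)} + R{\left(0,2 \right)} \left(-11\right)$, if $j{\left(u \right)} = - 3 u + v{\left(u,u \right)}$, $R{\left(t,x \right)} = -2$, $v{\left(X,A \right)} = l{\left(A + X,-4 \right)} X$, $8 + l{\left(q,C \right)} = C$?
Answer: $-8$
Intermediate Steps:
$l{\left(q,C \right)} = -8 + C$
$v{\left(X,A \right)} = - 12 X$ ($v{\left(X,A \right)} = \left(-8 - 4\right) X = - 12 X$)
$j{\left(u \right)} = - 15 u$ ($j{\left(u \right)} = - 3 u - 12 u = - 15 u$)
$j{\left(2 \right)} + R{\left(0,2 \right)} \left(-11\right) = \left(-15\right) 2 - -22 = -30 + 22 = -8$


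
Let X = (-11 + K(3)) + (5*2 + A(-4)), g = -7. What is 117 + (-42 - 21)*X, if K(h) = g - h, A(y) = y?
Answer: 1062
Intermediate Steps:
K(h) = -7 - h
X = -15 (X = (-11 + (-7 - 1*3)) + (5*2 - 4) = (-11 + (-7 - 3)) + (10 - 4) = (-11 - 10) + 6 = -21 + 6 = -15)
117 + (-42 - 21)*X = 117 + (-42 - 21)*(-15) = 117 - 63*(-15) = 117 + 945 = 1062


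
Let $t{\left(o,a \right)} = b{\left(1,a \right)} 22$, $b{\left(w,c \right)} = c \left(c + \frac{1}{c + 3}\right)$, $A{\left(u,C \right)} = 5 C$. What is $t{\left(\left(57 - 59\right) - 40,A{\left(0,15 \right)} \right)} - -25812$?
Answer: $\frac{1944581}{13} \approx 1.4958 \cdot 10^{5}$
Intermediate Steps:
$b{\left(w,c \right)} = c \left(c + \frac{1}{3 + c}\right)$
$t{\left(o,a \right)} = \frac{22 a \left(1 + a^{2} + 3 a\right)}{3 + a}$ ($t{\left(o,a \right)} = \frac{a \left(1 + a^{2} + 3 a\right)}{3 + a} 22 = \frac{22 a \left(1 + a^{2} + 3 a\right)}{3 + a}$)
$t{\left(\left(57 - 59\right) - 40,A{\left(0,15 \right)} \right)} - -25812 = \frac{22 \cdot 5 \cdot 15 \left(1 + \left(5 \cdot 15\right)^{2} + 3 \cdot 5 \cdot 15\right)}{3 + 5 \cdot 15} - -25812 = 22 \cdot 75 \frac{1}{3 + 75} \left(1 + 75^{2} + 3 \cdot 75\right) + 25812 = 22 \cdot 75 \cdot \frac{1}{78} \left(1 + 5625 + 225\right) + 25812 = 22 \cdot 75 \cdot \frac{1}{78} \cdot 5851 + 25812 = \frac{1609025}{13} + 25812 = \frac{1944581}{13}$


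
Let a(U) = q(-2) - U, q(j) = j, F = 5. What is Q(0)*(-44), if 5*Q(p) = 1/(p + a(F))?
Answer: 44/35 ≈ 1.2571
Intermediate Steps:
a(U) = -2 - U
Q(p) = 1/(5*(-7 + p)) (Q(p) = 1/(5*(p + (-2 - 1*5))) = 1/(5*(p + (-2 - 5))) = 1/(5*(p - 7)) = 1/(5*(-7 + p)))
Q(0)*(-44) = (1/(5*(-7 + 0)))*(-44) = ((1/5)/(-7))*(-44) = ((1/5)*(-1/7))*(-44) = -1/35*(-44) = 44/35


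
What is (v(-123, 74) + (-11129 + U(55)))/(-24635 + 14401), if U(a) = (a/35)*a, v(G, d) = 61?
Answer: 76871/71638 ≈ 1.0730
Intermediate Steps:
U(a) = a²/35 (U(a) = (a*(1/35))*a = (a/35)*a = a²/35)
(v(-123, 74) + (-11129 + U(55)))/(-24635 + 14401) = (61 + (-11129 + (1/35)*55²))/(-24635 + 14401) = (61 + (-11129 + (1/35)*3025))/(-10234) = (61 + (-11129 + 605/7))*(-1/10234) = (61 - 77298/7)*(-1/10234) = -76871/7*(-1/10234) = 76871/71638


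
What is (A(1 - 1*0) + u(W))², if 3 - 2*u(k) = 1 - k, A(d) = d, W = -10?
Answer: 9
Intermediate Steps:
u(k) = 1 + k/2 (u(k) = 3/2 - (1 - k)/2 = 3/2 + (-½ + k/2) = 1 + k/2)
(A(1 - 1*0) + u(W))² = ((1 - 1*0) + (1 + (½)*(-10)))² = ((1 + 0) + (1 - 5))² = (1 - 4)² = (-3)² = 9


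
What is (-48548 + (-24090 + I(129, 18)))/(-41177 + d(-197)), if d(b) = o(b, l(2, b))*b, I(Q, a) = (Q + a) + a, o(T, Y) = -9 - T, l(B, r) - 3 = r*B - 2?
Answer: 72473/78213 ≈ 0.92661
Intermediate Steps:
l(B, r) = 1 + B*r (l(B, r) = 3 + (r*B - 2) = 3 + (B*r - 2) = 3 + (-2 + B*r) = 1 + B*r)
I(Q, a) = Q + 2*a
d(b) = b*(-9 - b) (d(b) = (-9 - b)*b = b*(-9 - b))
(-48548 + (-24090 + I(129, 18)))/(-41177 + d(-197)) = (-48548 + (-24090 + (129 + 2*18)))/(-41177 - 1*(-197)*(9 - 197)) = (-48548 + (-24090 + (129 + 36)))/(-41177 - 1*(-197)*(-188)) = (-48548 + (-24090 + 165))/(-41177 - 37036) = (-48548 - 23925)/(-78213) = -72473*(-1/78213) = 72473/78213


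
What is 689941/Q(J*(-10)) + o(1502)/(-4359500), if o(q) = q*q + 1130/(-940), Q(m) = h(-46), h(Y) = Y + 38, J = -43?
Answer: -4417729511361/51224125 ≈ -86243.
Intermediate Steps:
h(Y) = 38 + Y
Q(m) = -8 (Q(m) = 38 - 46 = -8)
o(q) = -113/94 + q**2 (o(q) = q**2 + 1130*(-1/940) = q**2 - 113/94 = -113/94 + q**2)
689941/Q(J*(-10)) + o(1502)/(-4359500) = 689941/(-8) + (-113/94 + 1502**2)/(-4359500) = 689941*(-1/8) + (-113/94 + 2256004)*(-1/4359500) = -689941/8 + (212064263/94)*(-1/4359500) = -689941/8 - 212064263/409793000 = -4417729511361/51224125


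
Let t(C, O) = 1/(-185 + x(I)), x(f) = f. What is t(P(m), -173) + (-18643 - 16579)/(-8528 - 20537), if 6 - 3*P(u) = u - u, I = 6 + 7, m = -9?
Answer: 6029119/4999180 ≈ 1.2060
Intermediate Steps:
I = 13
P(u) = 2 (P(u) = 2 - (u - u)/3 = 2 - ⅓*0 = 2 + 0 = 2)
t(C, O) = -1/172 (t(C, O) = 1/(-185 + 13) = 1/(-172) = -1/172)
t(P(m), -173) + (-18643 - 16579)/(-8528 - 20537) = -1/172 + (-18643 - 16579)/(-8528 - 20537) = -1/172 - 35222/(-29065) = -1/172 - 35222*(-1/29065) = -1/172 + 35222/29065 = 6029119/4999180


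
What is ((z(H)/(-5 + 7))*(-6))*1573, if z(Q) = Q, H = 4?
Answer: -18876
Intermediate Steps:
((z(H)/(-5 + 7))*(-6))*1573 = ((4/(-5 + 7))*(-6))*1573 = ((4/2)*(-6))*1573 = (((½)*4)*(-6))*1573 = (2*(-6))*1573 = -12*1573 = -18876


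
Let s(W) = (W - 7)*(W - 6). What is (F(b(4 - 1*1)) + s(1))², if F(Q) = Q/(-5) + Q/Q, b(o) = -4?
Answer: 25281/25 ≈ 1011.2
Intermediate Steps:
s(W) = (-7 + W)*(-6 + W)
F(Q) = 1 - Q/5 (F(Q) = Q*(-⅕) + 1 = -Q/5 + 1 = 1 - Q/5)
(F(b(4 - 1*1)) + s(1))² = ((1 - ⅕*(-4)) + (42 + 1² - 13*1))² = ((1 + ⅘) + (42 + 1 - 13))² = (9/5 + 30)² = (159/5)² = 25281/25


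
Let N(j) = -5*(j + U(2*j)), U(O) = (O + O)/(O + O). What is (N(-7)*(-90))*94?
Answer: -253800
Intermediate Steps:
U(O) = 1 (U(O) = (2*O)/((2*O)) = (2*O)*(1/(2*O)) = 1)
N(j) = -5 - 5*j (N(j) = -5*(j + 1) = -5*(1 + j) = -5 - 5*j)
(N(-7)*(-90))*94 = ((-5 - 5*(-7))*(-90))*94 = ((-5 + 35)*(-90))*94 = (30*(-90))*94 = -2700*94 = -253800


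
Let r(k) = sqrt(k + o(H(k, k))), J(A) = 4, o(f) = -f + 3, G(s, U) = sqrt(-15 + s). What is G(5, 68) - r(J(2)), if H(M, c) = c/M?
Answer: -sqrt(6) + I*sqrt(10) ≈ -2.4495 + 3.1623*I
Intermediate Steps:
o(f) = 3 - f
r(k) = sqrt(2 + k) (r(k) = sqrt(k + (3 - k/k)) = sqrt(k + (3 - 1*1)) = sqrt(k + (3 - 1)) = sqrt(k + 2) = sqrt(2 + k))
G(5, 68) - r(J(2)) = sqrt(-15 + 5) - sqrt(2 + 4) = sqrt(-10) - sqrt(6) = I*sqrt(10) - sqrt(6) = -sqrt(6) + I*sqrt(10)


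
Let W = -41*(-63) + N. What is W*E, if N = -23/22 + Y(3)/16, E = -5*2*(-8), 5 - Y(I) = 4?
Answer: 2272175/11 ≈ 2.0656e+5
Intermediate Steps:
Y(I) = 1 (Y(I) = 5 - 1*4 = 5 - 4 = 1)
E = 80 (E = -10*(-8) = 80)
N = -173/176 (N = -23/22 + 1/16 = -173/176 ≈ -0.98295)
W = 454435/176 (W = -41*(-63) - 173/176 = 2583 - 173/176 = 454435/176 ≈ 2582.0)
W*E = (454435/176)*80 = 2272175/11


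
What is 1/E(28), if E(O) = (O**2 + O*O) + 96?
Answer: 1/1664 ≈ 0.00060096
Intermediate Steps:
E(O) = 96 + 2*O**2 (E(O) = (O**2 + O**2) + 96 = 2*O**2 + 96 = 96 + 2*O**2)
1/E(28) = 1/(96 + 2*28**2) = 1/(96 + 2*784) = 1/(96 + 1568) = 1/1664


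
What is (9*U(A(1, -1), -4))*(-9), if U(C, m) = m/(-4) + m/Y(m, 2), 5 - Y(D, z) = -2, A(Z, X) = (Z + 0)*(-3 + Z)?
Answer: -243/7 ≈ -34.714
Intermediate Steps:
A(Z, X) = Z*(-3 + Z)
Y(D, z) = 7 (Y(D, z) = 5 - 1*(-2) = 5 + 2 = 7)
U(C, m) = -3*m/28 (U(C, m) = m/(-4) + m/7 = m*(-¼) + m*(⅐) = -m/4 + m/7 = -3*m/28)
(9*U(A(1, -1), -4))*(-9) = (9*(-3/28*(-4)))*(-9) = (9*(3/7))*(-9) = (27/7)*(-9) = -243/7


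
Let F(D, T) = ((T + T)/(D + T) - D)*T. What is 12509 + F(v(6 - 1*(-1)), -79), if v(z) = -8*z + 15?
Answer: 549959/60 ≈ 9166.0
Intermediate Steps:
v(z) = 15 - 8*z
F(D, T) = T*(-D + 2*T/(D + T)) (F(D, T) = ((2*T)/(D + T) - D)*T = (2*T/(D + T) - D)*T = (-D + 2*T/(D + T))*T = T*(-D + 2*T/(D + T)))
12509 + F(v(6 - 1*(-1)), -79) = 12509 - 79*(-(15 - 8*(6 - 1*(-1)))**2 + 2*(-79) - 1*(15 - 8*(6 - 1*(-1)))*(-79))/((15 - 8*(6 - 1*(-1))) - 79) = 12509 - 79*(-(15 - 8*(6 + 1))**2 - 158 - 1*(15 - 8*(6 + 1))*(-79))/((15 - 8*(6 + 1)) - 79) = 12509 - 79*(-(15 - 8*7)**2 - 158 - 1*(15 - 8*7)*(-79))/((15 - 8*7) - 79) = 12509 - 79*(-(15 - 56)**2 - 158 - 1*(15 - 56)*(-79))/((15 - 56) - 79) = 12509 - 79*(-1*(-41)**2 - 158 - 1*(-41)*(-79))/(-41 - 79) = 12509 - 79*(-1*1681 - 158 - 3239)/(-120) = 12509 - 79*(-1/120)*(-1681 - 158 - 3239) = 12509 - 79*(-1/120)*(-5078) = 12509 - 200581/60 = 549959/60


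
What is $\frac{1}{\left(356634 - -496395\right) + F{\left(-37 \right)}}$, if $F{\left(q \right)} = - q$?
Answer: $\frac{1}{853066} \approx 1.1722 \cdot 10^{-6}$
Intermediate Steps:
$\frac{1}{\left(356634 - -496395\right) + F{\left(-37 \right)}} = \frac{1}{\left(356634 - -496395\right) - -37} = \frac{1}{\left(356634 + 496395\right) + 37} = \frac{1}{853029 + 37} = \frac{1}{853066}$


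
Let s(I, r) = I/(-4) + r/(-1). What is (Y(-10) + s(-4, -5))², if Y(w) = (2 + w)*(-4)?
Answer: 1444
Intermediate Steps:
Y(w) = -8 - 4*w
s(I, r) = -r - I/4 (s(I, r) = I*(-¼) + r*(-1) = -I/4 - r = -r - I/4)
(Y(-10) + s(-4, -5))² = ((-8 - 4*(-10)) + (-1*(-5) - ¼*(-4)))² = ((-8 + 40) + (5 + 1))² = (32 + 6)² = 38² = 1444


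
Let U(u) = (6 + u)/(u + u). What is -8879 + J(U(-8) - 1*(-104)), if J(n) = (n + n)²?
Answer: 551825/16 ≈ 34489.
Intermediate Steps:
U(u) = (6 + u)/(2*u) (U(u) = (6 + u)/((2*u)) = (6 + u)*(1/(2*u)) = (6 + u)/(2*u))
J(n) = 4*n² (J(n) = (2*n)² = 4*n²)
-8879 + J(U(-8) - 1*(-104)) = -8879 + 4*((½)*(6 - 8)/(-8) - 1*(-104))² = -8879 + 4*((½)*(-⅛)*(-2) + 104)² = -8879 + 4*(⅛ + 104)² = -8879 + 4*(833/8)² = -8879 + 4*(693889/64) = -8879 + 693889/16 = 551825/16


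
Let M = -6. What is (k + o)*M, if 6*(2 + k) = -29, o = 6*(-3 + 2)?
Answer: 77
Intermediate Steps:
o = -6 (o = 6*(-1) = -6)
k = -41/6 (k = -2 + (1/6)*(-29) = -2 - 29/6 = -41/6 ≈ -6.8333)
(k + o)*M = (-41/6 - 6)*(-6) = -77/6*(-6) = 77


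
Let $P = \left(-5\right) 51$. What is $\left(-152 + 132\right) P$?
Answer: $5100$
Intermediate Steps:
$P = -255$
$\left(-152 + 132\right) P = \left(-152 + 132\right) \left(-255\right) = \left(-20\right) \left(-255\right) = 5100$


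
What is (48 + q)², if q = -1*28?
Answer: 400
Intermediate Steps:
q = -28
(48 + q)² = (48 - 28)² = 20² = 400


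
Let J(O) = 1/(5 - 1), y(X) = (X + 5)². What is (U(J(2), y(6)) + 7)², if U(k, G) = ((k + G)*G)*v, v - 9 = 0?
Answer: 278987845249/16 ≈ 1.7437e+10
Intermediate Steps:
v = 9 (v = 9 + 0 = 9)
y(X) = (5 + X)²
J(O) = ¼ (J(O) = 1/4 = ¼)
U(k, G) = 9*G*(G + k) (U(k, G) = ((k + G)*G)*9 = ((G + k)*G)*9 = (G*(G + k))*9 = 9*G*(G + k))
(U(J(2), y(6)) + 7)² = (9*(5 + 6)²*((5 + 6)² + ¼) + 7)² = (9*11²*(11² + ¼) + 7)² = (9*121*(121 + ¼) + 7)² = (9*121*(485/4) + 7)² = (528165/4 + 7)² = (528193/4)² = 278987845249/16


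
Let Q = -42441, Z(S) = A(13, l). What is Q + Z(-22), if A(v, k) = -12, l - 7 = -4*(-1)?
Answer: -42453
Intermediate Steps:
l = 11 (l = 7 - 4*(-1) = 7 + 4 = 11)
Z(S) = -12
Q + Z(-22) = -42441 - 12 = -42453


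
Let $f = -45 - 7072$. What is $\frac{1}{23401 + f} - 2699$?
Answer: $- \frac{43950515}{16284} \approx -2699.0$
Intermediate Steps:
$f = -7117$ ($f = -45 - 7072 = -7117$)
$\frac{1}{23401 + f} - 2699 = \frac{1}{23401 - 7117} - 2699 = \frac{1}{16284} - 2699 = - \frac{43950515}{16284}$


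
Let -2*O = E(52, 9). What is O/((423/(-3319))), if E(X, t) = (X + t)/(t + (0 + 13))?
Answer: 202459/18612 ≈ 10.878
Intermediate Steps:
E(X, t) = (X + t)/(13 + t) (E(X, t) = (X + t)/(t + 13) = (X + t)/(13 + t))
O = -61/44 (O = -(52 + 9)/(2*(13 + 9)) = -61/(2*22) = -61/44 ≈ -1.3864)
O/((423/(-3319))) = -61/(44*(423/(-3319))) = -61/(44*(423*(-1/3319))) = -61/(44*(-423/3319)) = -61/44*(-3319/423) = 202459/18612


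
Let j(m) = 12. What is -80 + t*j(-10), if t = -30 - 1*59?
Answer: -1148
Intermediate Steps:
t = -89 (t = -30 - 59 = -89)
-80 + t*j(-10) = -80 - 89*12 = -80 - 1068 = -1148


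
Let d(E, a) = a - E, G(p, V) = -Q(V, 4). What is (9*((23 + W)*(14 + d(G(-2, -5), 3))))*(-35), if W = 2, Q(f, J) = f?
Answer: -94500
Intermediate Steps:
G(p, V) = -V
(9*((23 + W)*(14 + d(G(-2, -5), 3))))*(-35) = (9*((23 + 2)*(14 + (3 - (-1)*(-5)))))*(-35) = (9*(25*(14 + (3 - 1*5))))*(-35) = (9*(25*(14 + (3 - 5))))*(-35) = (9*(25*(14 - 2)))*(-35) = (9*(25*12))*(-35) = (9*300)*(-35) = 2700*(-35) = -94500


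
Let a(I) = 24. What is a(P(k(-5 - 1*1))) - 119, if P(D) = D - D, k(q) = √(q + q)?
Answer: -95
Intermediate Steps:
k(q) = √2*√q (k(q) = √(2*q) = √2*√q)
P(D) = 0
a(P(k(-5 - 1*1))) - 119 = 24 - 119 = -95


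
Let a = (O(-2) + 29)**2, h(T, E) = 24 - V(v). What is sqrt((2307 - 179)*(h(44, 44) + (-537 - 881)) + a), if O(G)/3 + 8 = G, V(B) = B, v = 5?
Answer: I*sqrt(2977071) ≈ 1725.4*I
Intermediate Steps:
h(T, E) = 19 (h(T, E) = 24 - 1*5 = 24 - 5 = 19)
O(G) = -24 + 3*G
a = 1 (a = ((-24 + 3*(-2)) + 29)**2 = ((-24 - 6) + 29)**2 = (-30 + 29)**2 = (-1)**2 = 1)
sqrt((2307 - 179)*(h(44, 44) + (-537 - 881)) + a) = sqrt((2307 - 179)*(19 + (-537 - 881)) + 1) = sqrt(2128*(19 - 1418) + 1) = sqrt(2128*(-1399) + 1) = sqrt(-2977072 + 1) = sqrt(-2977071) = I*sqrt(2977071)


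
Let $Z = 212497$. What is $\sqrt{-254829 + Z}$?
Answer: $2 i \sqrt{10583} \approx 205.75 i$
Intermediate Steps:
$\sqrt{-254829 + Z} = \sqrt{-254829 + 212497} = \sqrt{-42332} = 2 i \sqrt{10583}$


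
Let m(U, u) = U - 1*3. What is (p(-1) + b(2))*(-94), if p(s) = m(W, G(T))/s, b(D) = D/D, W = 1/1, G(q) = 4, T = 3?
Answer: -282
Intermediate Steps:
W = 1
m(U, u) = -3 + U (m(U, u) = U - 3 = -3 + U)
b(D) = 1
p(s) = -2/s (p(s) = (-3 + 1)/s = -2/s)
(p(-1) + b(2))*(-94) = (-2/(-1) + 1)*(-94) = (-2*(-1) + 1)*(-94) = (2 + 1)*(-94) = 3*(-94) = -282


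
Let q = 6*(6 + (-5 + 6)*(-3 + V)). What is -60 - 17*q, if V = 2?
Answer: -570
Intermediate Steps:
q = 30 (q = 6*(6 + (-5 + 6)*(-3 + 2)) = 6*(6 + 1*(-1)) = 6*(6 - 1) = 6*5 = 30)
-60 - 17*q = -60 - 17*30 = -60 - 510 = -570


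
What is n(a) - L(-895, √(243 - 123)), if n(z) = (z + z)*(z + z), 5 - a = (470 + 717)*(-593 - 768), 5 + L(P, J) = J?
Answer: 10439516088581 - 2*√30 ≈ 1.0440e+13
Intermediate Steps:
L(P, J) = -5 + J
a = 1615512 (a = 5 - (470 + 717)*(-593 - 768) = 5 - 1187*(-1361) = 5 - 1*(-1615507) = 5 + 1615507 = 1615512)
n(z) = 4*z² (n(z) = (2*z)*(2*z) = 4*z²)
n(a) - L(-895, √(243 - 123)) = 4*1615512² - (-5 + √(243 - 123)) = 4*2609879022144 - (-5 + √120) = 10439516088576 - (-5 + 2*√30) = 10439516088576 + (5 - 2*√30) = 10439516088581 - 2*√30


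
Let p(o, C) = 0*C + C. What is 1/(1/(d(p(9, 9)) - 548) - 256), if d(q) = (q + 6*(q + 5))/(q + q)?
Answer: -3257/833798 ≈ -0.0039062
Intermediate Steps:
p(o, C) = C (p(o, C) = 0 + C = C)
d(q) = (30 + 7*q)/(2*q) (d(q) = (q + 6*(5 + q))/((2*q)) = (q + (30 + 6*q))*(1/(2*q)) = (30 + 7*q)*(1/(2*q)) = (30 + 7*q)/(2*q))
1/(1/(d(p(9, 9)) - 548) - 256) = 1/(1/((7/2 + 15/9) - 548) - 256) = 1/(1/((7/2 + 15*(⅑)) - 548) - 256) = 1/(1/((7/2 + 5/3) - 548) - 256) = 1/(1/(31/6 - 548) - 256) = 1/(1/(-3257/6) - 256) = 1/(-6/3257 - 256) = 1/(-833798/3257) = -3257/833798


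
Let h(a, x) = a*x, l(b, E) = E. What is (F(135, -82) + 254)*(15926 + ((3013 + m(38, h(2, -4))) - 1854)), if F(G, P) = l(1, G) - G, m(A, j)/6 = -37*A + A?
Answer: 2254758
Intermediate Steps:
m(A, j) = -216*A (m(A, j) = 6*(-37*A + A) = 6*(-36*A) = -216*A)
F(G, P) = 0 (F(G, P) = G - G = 0)
(F(135, -82) + 254)*(15926 + ((3013 + m(38, h(2, -4))) - 1854)) = (0 + 254)*(15926 + ((3013 - 216*38) - 1854)) = 254*(15926 + ((3013 - 8208) - 1854)) = 254*(15926 + (-5195 - 1854)) = 254*(15926 - 7049) = 254*8877 = 2254758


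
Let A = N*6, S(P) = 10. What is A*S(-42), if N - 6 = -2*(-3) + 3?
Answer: 900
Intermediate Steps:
N = 15 (N = 6 + (-2*(-3) + 3) = 6 + (6 + 3) = 6 + 9 = 15)
A = 90 (A = 15*6 = 90)
A*S(-42) = 90*10 = 900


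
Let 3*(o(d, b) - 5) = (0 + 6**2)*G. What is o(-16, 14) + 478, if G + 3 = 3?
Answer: 483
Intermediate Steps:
G = 0 (G = -3 + 3 = 0)
o(d, b) = 5 (o(d, b) = 5 + ((0 + 6**2)*0)/3 = 5 + ((0 + 36)*0)/3 = 5 + (36*0)/3 = 5 + (1/3)*0 = 5 + 0 = 5)
o(-16, 14) + 478 = 5 + 478 = 483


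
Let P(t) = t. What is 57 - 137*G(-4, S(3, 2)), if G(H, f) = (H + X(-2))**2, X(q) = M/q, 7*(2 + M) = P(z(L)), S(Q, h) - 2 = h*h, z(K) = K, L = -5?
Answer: -176381/196 ≈ -899.90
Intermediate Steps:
S(Q, h) = 2 + h**2 (S(Q, h) = 2 + h*h = 2 + h**2)
M = -19/7 (M = -2 + (1/7)*(-5) = -2 - 5/7 = -19/7 ≈ -2.7143)
X(q) = -19/(7*q)
G(H, f) = (19/14 + H)**2 (G(H, f) = (H - 19/7/(-2))**2 = (H - 19/7*(-1/2))**2 = (H + 19/14)**2 = (19/14 + H)**2)
57 - 137*G(-4, S(3, 2)) = 57 - 137*(19 + 14*(-4))**2/196 = 57 - 137*(19 - 56)**2/196 = 57 - 137*(-37)**2/196 = 57 - 137*1369/196 = 57 - 187553/196 = -176381/196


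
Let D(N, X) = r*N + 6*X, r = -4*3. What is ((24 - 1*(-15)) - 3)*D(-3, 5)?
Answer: 2376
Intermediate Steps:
r = -12
D(N, X) = -12*N + 6*X
((24 - 1*(-15)) - 3)*D(-3, 5) = ((24 - 1*(-15)) - 3)*(-12*(-3) + 6*5) = ((24 + 15) - 3)*(36 + 30) = (39 - 3)*66 = 36*66 = 2376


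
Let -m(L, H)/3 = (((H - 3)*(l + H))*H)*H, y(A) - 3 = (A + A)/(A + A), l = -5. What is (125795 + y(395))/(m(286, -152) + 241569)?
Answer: -41933/562155317 ≈ -7.4593e-5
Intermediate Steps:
y(A) = 4 (y(A) = 3 + (A + A)/(A + A) = 3 + (2*A)/((2*A)) = 3 + (2*A)*(1/(2*A)) = 3 + 1 = 4)
m(L, H) = -3*H**2*(-5 + H)*(-3 + H) (m(L, H) = -3*((H - 3)*(-5 + H))*H*H = -3*((-3 + H)*(-5 + H))*H*H = -3*((-5 + H)*(-3 + H))*H*H = -3*H*(-5 + H)*(-3 + H)*H = -3*H**2*(-5 + H)*(-3 + H))
(125795 + y(395))/(m(286, -152) + 241569) = (125795 + 4)/(3*(-152)**2*(-15 - 1*(-152)**2 + 8*(-152)) + 241569) = 125799/(3*23104*(-15 - 1*23104 - 1216) + 241569) = 125799/(3*23104*(-15 - 23104 - 1216) + 241569) = 125799/(3*23104*(-24335) + 241569) = 125799/(-1686707520 + 241569) = 125799/(-1686465951) = 125799*(-1/1686465951) = -41933/562155317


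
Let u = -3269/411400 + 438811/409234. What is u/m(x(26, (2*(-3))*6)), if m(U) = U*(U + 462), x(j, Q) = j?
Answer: 89594529727/1068068656054400 ≈ 8.3885e-5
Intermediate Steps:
m(U) = U*(462 + U)
u = 89594529727/84179433800 (u = -3269*1/411400 + 438811*(1/409234) = -3269/411400 + 438811/409234 = 89594529727/84179433800 ≈ 1.0643)
u/m(x(26, (2*(-3))*6)) = 89594529727/(84179433800*((26*(462 + 26)))) = 89594529727/(84179433800*((26*488))) = (89594529727/84179433800)/12688 = (89594529727/84179433800)*(1/12688) = 89594529727/1068068656054400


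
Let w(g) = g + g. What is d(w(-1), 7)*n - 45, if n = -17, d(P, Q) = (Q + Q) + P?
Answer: -249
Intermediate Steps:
w(g) = 2*g
d(P, Q) = P + 2*Q (d(P, Q) = 2*Q + P = P + 2*Q)
d(w(-1), 7)*n - 45 = (2*(-1) + 2*7)*(-17) - 45 = (-2 + 14)*(-17) - 45 = 12*(-17) - 45 = -204 - 45 = -249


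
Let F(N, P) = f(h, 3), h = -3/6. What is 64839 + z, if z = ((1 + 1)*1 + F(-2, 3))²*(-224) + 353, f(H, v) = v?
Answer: 59592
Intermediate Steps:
h = -½ (h = -3*⅙ = -½ ≈ -0.50000)
F(N, P) = 3
z = -5247 (z = ((1 + 1)*1 + 3)²*(-224) + 353 = (2*1 + 3)²*(-224) + 353 = (2 + 3)²*(-224) + 353 = 5²*(-224) + 353 = 25*(-224) + 353 = -5600 + 353 = -5247)
64839 + z = 64839 - 5247 = 59592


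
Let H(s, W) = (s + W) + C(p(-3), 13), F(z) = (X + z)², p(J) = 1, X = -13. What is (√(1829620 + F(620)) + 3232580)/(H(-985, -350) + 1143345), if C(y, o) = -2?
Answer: 808145/285502 + √2198069/1142008 ≈ 2.8319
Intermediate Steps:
F(z) = (-13 + z)²
H(s, W) = -2 + W + s (H(s, W) = (s + W) - 2 = (W + s) - 2 = -2 + W + s)
(√(1829620 + F(620)) + 3232580)/(H(-985, -350) + 1143345) = (√(1829620 + (-13 + 620)²) + 3232580)/((-2 - 350 - 985) + 1143345) = (√(1829620 + 607²) + 3232580)/(-1337 + 1143345) = (√(1829620 + 368449) + 3232580)/1142008 = (√2198069 + 3232580)*(1/1142008) = (3232580 + √2198069)*(1/1142008) = 808145/285502 + √2198069/1142008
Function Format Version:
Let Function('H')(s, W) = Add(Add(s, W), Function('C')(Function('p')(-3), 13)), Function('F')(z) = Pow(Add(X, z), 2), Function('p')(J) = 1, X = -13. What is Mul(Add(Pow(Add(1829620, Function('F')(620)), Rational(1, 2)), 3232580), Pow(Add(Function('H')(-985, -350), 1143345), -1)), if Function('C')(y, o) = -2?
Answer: Add(Rational(808145, 285502), Mul(Rational(1, 1142008), Pow(2198069, Rational(1, 2)))) ≈ 2.8319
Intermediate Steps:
Function('F')(z) = Pow(Add(-13, z), 2)
Function('H')(s, W) = Add(-2, W, s) (Function('H')(s, W) = Add(Add(s, W), -2) = Add(Add(W, s), -2) = Add(-2, W, s))
Mul(Add(Pow(Add(1829620, Function('F')(620)), Rational(1, 2)), 3232580), Pow(Add(Function('H')(-985, -350), 1143345), -1)) = Mul(Add(Pow(Add(1829620, Pow(Add(-13, 620), 2)), Rational(1, 2)), 3232580), Pow(Add(Add(-2, -350, -985), 1143345), -1)) = Mul(Add(Pow(Add(1829620, Pow(607, 2)), Rational(1, 2)), 3232580), Pow(Add(-1337, 1143345), -1)) = Mul(Add(Pow(Add(1829620, 368449), Rational(1, 2)), 3232580), Pow(1142008, -1)) = Mul(Add(Pow(2198069, Rational(1, 2)), 3232580), Rational(1, 1142008)) = Mul(Add(3232580, Pow(2198069, Rational(1, 2))), Rational(1, 1142008)) = Add(Rational(808145, 285502), Mul(Rational(1, 1142008), Pow(2198069, Rational(1, 2))))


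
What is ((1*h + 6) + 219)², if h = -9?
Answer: 46656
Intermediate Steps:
((1*h + 6) + 219)² = ((1*(-9) + 6) + 219)² = ((-9 + 6) + 219)² = (-3 + 219)² = 216² = 46656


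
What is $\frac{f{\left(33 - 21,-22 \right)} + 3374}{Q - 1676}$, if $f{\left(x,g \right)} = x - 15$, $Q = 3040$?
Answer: $\frac{3371}{1364} \approx 2.4714$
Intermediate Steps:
$f{\left(x,g \right)} = -15 + x$
$\frac{f{\left(33 - 21,-22 \right)} + 3374}{Q - 1676} = \frac{\left(-15 + \left(33 - 21\right)\right) + 3374}{3040 - 1676} = \frac{\left(-15 + \left(33 - 21\right)\right) + 3374}{1364} = \left(\left(-15 + 12\right) + 3374\right) \frac{1}{1364} = \left(-3 + 3374\right) \frac{1}{1364} = 3371 \cdot \frac{1}{1364} = \frac{3371}{1364}$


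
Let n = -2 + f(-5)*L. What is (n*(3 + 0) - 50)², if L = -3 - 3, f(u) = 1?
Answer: 5476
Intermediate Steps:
L = -6
n = -8 (n = -2 + 1*(-6) = -2 - 6 = -8)
(n*(3 + 0) - 50)² = (-8*(3 + 0) - 50)² = (-8*3 - 50)² = (-24 - 50)² = (-74)² = 5476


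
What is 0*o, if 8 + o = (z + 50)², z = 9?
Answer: 0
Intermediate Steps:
o = 3473 (o = -8 + (9 + 50)² = -8 + 59² = -8 + 3481 = 3473)
0*o = 0*3473 = 0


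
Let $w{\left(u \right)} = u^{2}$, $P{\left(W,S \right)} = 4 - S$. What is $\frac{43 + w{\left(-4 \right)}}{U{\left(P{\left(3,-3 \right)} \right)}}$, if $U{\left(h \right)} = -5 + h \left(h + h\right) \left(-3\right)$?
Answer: $- \frac{59}{299} \approx -0.19732$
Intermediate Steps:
$U{\left(h \right)} = -5 - 6 h^{2}$ ($U{\left(h \right)} = -5 + h 2 h \left(-3\right) = -5 + 2 h^{2} \left(-3\right) = -5 - 6 h^{2}$)
$\frac{43 + w{\left(-4 \right)}}{U{\left(P{\left(3,-3 \right)} \right)}} = \frac{43 + \left(-4\right)^{2}}{-5 - 6 \left(4 - -3\right)^{2}} = \frac{43 + 16}{-5 - 6 \left(4 + 3\right)^{2}} = \frac{59}{-5 - 6 \cdot 7^{2}} = \frac{59}{-5 - 294} = \frac{59}{-299} = 59 \left(- \frac{1}{299}\right) = - \frac{59}{299}$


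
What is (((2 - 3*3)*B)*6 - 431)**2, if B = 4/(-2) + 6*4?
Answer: 1836025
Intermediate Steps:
B = 22 (B = 4*(-1/2) + 24 = -2 + 24 = 22)
(((2 - 3*3)*B)*6 - 431)**2 = (((2 - 3*3)*22)*6 - 431)**2 = (((2 - 9)*22)*6 - 431)**2 = (-7*22*6 - 431)**2 = (-154*6 - 431)**2 = (-924 - 431)**2 = (-1355)**2 = 1836025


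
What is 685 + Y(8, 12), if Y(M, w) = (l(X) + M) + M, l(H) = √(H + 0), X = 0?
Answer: 701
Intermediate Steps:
l(H) = √H
Y(M, w) = 2*M (Y(M, w) = (√0 + M) + M = (0 + M) + M = M + M = 2*M)
685 + Y(8, 12) = 685 + 2*8 = 685 + 16 = 701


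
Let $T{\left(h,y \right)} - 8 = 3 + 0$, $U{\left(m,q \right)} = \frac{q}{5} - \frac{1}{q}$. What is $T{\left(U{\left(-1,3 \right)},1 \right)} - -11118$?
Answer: $11129$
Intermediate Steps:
$U{\left(m,q \right)} = - \frac{1}{q} + \frac{q}{5}$ ($U{\left(m,q \right)} = q \frac{1}{5} - \frac{1}{q} = \frac{q}{5} - \frac{1}{q} = - \frac{1}{q} + \frac{q}{5}$)
$T{\left(h,y \right)} = 11$ ($T{\left(h,y \right)} = 8 + \left(3 + 0\right) = 8 + 3 = 11$)
$T{\left(U{\left(-1,3 \right)},1 \right)} - -11118 = 11 - -11118 = 11 + 11118 = 11129$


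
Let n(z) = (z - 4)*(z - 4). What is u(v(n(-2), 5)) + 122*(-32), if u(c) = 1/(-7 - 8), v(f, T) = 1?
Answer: -58561/15 ≈ -3904.1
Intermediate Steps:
n(z) = (-4 + z)² (n(z) = (-4 + z)*(-4 + z) = (-4 + z)²)
u(c) = -1/15 (u(c) = 1/(-15) = -1/15)
u(v(n(-2), 5)) + 122*(-32) = -1/15 + 122*(-32) = -1/15 - 3904 = -58561/15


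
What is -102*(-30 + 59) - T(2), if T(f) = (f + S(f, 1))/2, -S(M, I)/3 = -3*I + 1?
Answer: -2962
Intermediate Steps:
S(M, I) = -3 + 9*I (S(M, I) = -3*(-3*I + 1) = -3*(1 - 3*I) = -3 + 9*I)
T(f) = 3 + f/2 (T(f) = (f + (-3 + 9*1))/2 = (f + (-3 + 9))*(1/2) = (f + 6)*(1/2) = (6 + f)*(1/2) = 3 + f/2)
-102*(-30 + 59) - T(2) = -102*(-30 + 59) - (3 + (1/2)*2) = -102*29 - (3 + 1) = -2958 - 1*4 = -2958 - 4 = -2962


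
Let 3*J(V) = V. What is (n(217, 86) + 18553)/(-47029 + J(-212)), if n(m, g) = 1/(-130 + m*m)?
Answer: -871230328/2211753247 ≈ -0.39391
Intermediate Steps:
J(V) = V/3
n(m, g) = 1/(-130 + m**2)
(n(217, 86) + 18553)/(-47029 + J(-212)) = (1/(-130 + 217**2) + 18553)/(-47029 + (1/3)*(-212)) = (1/(-130 + 47089) + 18553)/(-47029 - 212/3) = (1/46959 + 18553)/(-141299/3) = (1/46959 + 18553)*(-3/141299) = (871230328/46959)*(-3/141299) = -871230328/2211753247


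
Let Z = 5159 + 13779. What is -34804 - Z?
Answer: -53742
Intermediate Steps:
Z = 18938
-34804 - Z = -34804 - 1*18938 = -34804 - 18938 = -53742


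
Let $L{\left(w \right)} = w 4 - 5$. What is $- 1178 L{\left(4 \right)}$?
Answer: $-12958$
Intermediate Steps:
$L{\left(w \right)} = -5 + 4 w$ ($L{\left(w \right)} = 4 w - 5 = -5 + 4 w$)
$- 1178 L{\left(4 \right)} = - 1178 \left(-5 + 4 \cdot 4\right) = - 1178 \left(-5 + 16\right) = \left(-1178\right) 11 = -12958$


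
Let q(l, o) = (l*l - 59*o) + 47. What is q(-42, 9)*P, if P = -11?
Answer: -14080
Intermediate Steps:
q(l, o) = 47 + l² - 59*o (q(l, o) = (l² - 59*o) + 47 = 47 + l² - 59*o)
q(-42, 9)*P = (47 + (-42)² - 59*9)*(-11) = (47 + 1764 - 531)*(-11) = 1280*(-11) = -14080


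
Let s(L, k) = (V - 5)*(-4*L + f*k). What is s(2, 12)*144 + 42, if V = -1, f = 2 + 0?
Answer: -13782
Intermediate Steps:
f = 2
s(L, k) = -12*k + 24*L (s(L, k) = (-1 - 5)*(-4*L + 2*k) = -6*(-4*L + 2*k) = -12*k + 24*L)
s(2, 12)*144 + 42 = (-12*12 + 24*2)*144 + 42 = (-144 + 48)*144 + 42 = -96*144 + 42 = -13824 + 42 = -13782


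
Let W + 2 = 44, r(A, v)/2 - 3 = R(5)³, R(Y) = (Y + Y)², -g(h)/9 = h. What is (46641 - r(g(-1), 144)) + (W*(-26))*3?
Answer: -1956641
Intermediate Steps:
g(h) = -9*h
R(Y) = 4*Y² (R(Y) = (2*Y)² = 4*Y²)
r(A, v) = 2000006 (r(A, v) = 6 + 2*(4*5²)³ = 6 + 2*(4*25)³ = 6 + 2*100³ = 6 + 2*1000000 = 6 + 2000000 = 2000006)
W = 42 (W = -2 + 44 = 42)
(46641 - r(g(-1), 144)) + (W*(-26))*3 = (46641 - 1*2000006) + (42*(-26))*3 = (46641 - 2000006) - 1092*3 = -1953365 - 3276 = -1956641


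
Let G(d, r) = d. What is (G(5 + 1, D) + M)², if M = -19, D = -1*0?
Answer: 169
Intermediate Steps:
D = 0
(G(5 + 1, D) + M)² = ((5 + 1) - 19)² = (6 - 19)² = (-13)² = 169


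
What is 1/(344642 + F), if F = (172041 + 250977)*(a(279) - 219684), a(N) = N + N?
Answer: -1/92693897626 ≈ -1.0788e-11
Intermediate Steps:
a(N) = 2*N
F = -92694242268 (F = (172041 + 250977)*(2*279 - 219684) = 423018*(558 - 219684) = 423018*(-219126) = -92694242268)
1/(344642 + F) = 1/(344642 - 92694242268) = 1/(-92693897626) = -1/92693897626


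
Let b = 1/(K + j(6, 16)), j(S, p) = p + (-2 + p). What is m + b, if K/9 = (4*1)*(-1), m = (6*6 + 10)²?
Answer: 12695/6 ≈ 2115.8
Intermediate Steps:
m = 2116 (m = (36 + 10)² = 46² = 2116)
K = -36 (K = 9*((4*1)*(-1)) = 9*(4*(-1)) = 9*(-4) = -36)
j(S, p) = -2 + 2*p
b = -⅙ (b = 1/(-36 + (-2 + 2*16)) = 1/(-36 + (-2 + 32)) = 1/(-36 + 30) = 1/(-6) = -⅙ ≈ -0.16667)
m + b = 2116 - ⅙ = 12695/6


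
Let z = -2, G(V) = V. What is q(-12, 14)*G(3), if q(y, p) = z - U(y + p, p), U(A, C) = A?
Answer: -12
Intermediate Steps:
q(y, p) = -2 - p - y (q(y, p) = -2 - (y + p) = -2 - (p + y) = -2 + (-p - y) = -2 - p - y)
q(-12, 14)*G(3) = (-2 - 1*14 - 1*(-12))*3 = (-2 - 14 + 12)*3 = -4*3 = -12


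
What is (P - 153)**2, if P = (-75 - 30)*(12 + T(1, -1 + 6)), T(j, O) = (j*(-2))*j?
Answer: 1447209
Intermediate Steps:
T(j, O) = -2*j**2 (T(j, O) = (-2*j)*j = -2*j**2)
P = -1050 (P = (-75 - 30)*(12 - 2*1**2) = -105*(12 - 2*1) = -105*(12 - 2) = -105*10 = -1050)
(P - 153)**2 = (-1050 - 153)**2 = (-1203)**2 = 1447209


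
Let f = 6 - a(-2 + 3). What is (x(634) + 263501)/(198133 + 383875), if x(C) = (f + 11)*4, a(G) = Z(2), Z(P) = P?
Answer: 263561/582008 ≈ 0.45285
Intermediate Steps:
a(G) = 2
f = 4 (f = 6 - 1*2 = 6 - 2 = 4)
x(C) = 60 (x(C) = (4 + 11)*4 = 15*4 = 60)
(x(634) + 263501)/(198133 + 383875) = (60 + 263501)/(198133 + 383875) = 263561/582008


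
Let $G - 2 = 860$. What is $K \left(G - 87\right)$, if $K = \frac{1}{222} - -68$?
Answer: $\frac{11700175}{222} \approx 52704.0$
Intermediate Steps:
$G = 862$ ($G = 2 + 860 = 862$)
$K = \frac{15097}{222}$ ($K = \frac{1}{222} + 68 = \frac{15097}{222} \approx 68.005$)
$K \left(G - 87\right) = \frac{15097 \left(862 - 87\right)}{222} = \frac{15097}{222} \cdot 775 = \frac{11700175}{222}$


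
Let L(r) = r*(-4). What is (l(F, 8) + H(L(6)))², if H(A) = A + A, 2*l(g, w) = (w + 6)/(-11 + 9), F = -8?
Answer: 10609/4 ≈ 2652.3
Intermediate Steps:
l(g, w) = -3/2 - w/4 (l(g, w) = ((w + 6)/(-11 + 9))/2 = ((6 + w)/(-2))/2 = ((6 + w)*(-½))/2 = (-3 - w/2)/2 = -3/2 - w/4)
L(r) = -4*r
H(A) = 2*A
(l(F, 8) + H(L(6)))² = ((-3/2 - ¼*8) + 2*(-4*6))² = ((-3/2 - 2) + 2*(-24))² = (-7/2 - 48)² = (-103/2)² = 10609/4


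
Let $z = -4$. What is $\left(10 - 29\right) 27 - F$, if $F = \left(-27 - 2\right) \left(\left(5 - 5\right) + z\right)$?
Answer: $-629$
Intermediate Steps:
$F = 116$ ($F = \left(-27 - 2\right) \left(\left(5 - 5\right) - 4\right) = - 29 \left(0 - 4\right) = \left(-29\right) \left(-4\right) = 116$)
$\left(10 - 29\right) 27 - F = \left(10 - 29\right) 27 - 116 = \left(-19\right) 27 - 116 = -513 - 116 = -629$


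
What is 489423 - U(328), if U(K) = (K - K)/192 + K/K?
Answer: 489422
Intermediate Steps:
U(K) = 1 (U(K) = 0*(1/192) + 1 = 0 + 1 = 1)
489423 - U(328) = 489423 - 1*1 = 489423 - 1 = 489422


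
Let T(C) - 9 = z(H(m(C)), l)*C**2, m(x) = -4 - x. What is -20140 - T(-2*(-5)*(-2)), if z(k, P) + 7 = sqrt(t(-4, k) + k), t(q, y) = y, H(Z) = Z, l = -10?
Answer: -17349 - 1600*sqrt(2) ≈ -19612.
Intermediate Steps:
z(k, P) = -7 + sqrt(2)*sqrt(k) (z(k, P) = -7 + sqrt(k + k) = -7 + sqrt(2*k) = -7 + sqrt(2)*sqrt(k))
T(C) = 9 + C**2*(-7 + sqrt(2)*sqrt(-4 - C)) (T(C) = 9 + (-7 + sqrt(2)*sqrt(-4 - C))*C**2 = 9 + C**2*(-7 + sqrt(2)*sqrt(-4 - C)))
-20140 - T(-2*(-5)*(-2)) = -20140 - (9 + (-2*(-5)*(-2))**2*(-7 + sqrt(-8 - 2*(-2*(-5))*(-2)))) = -20140 - (9 + (10*(-2))**2*(-7 + sqrt(-8 - 20*(-2)))) = -20140 - (9 + (-20)**2*(-7 + sqrt(-8 - 2*(-20)))) = -20140 - (9 + 400*(-7 + sqrt(-8 + 40))) = -20140 - (9 + 400*(-7 + sqrt(32))) = -20140 - (9 + 400*(-7 + 4*sqrt(2))) = -20140 - (9 + (-2800 + 1600*sqrt(2))) = -20140 - (-2791 + 1600*sqrt(2)) = -20140 + (2791 - 1600*sqrt(2)) = -17349 - 1600*sqrt(2)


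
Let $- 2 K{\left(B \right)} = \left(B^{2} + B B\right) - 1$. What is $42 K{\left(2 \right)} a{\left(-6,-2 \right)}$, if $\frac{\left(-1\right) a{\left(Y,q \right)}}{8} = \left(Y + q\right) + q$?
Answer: $-11760$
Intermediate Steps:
$a{\left(Y,q \right)} = - 16 q - 8 Y$ ($a{\left(Y,q \right)} = - 8 \left(\left(Y + q\right) + q\right) = - 8 \left(Y + 2 q\right) = - 16 q - 8 Y$)
$K{\left(B \right)} = \frac{1}{2} - B^{2}$ ($K{\left(B \right)} = - \frac{\left(B^{2} + B B\right) - 1}{2} = - \frac{\left(B^{2} + B^{2}\right) - 1}{2} = - \frac{2 B^{2} - 1}{2} = - \frac{-1 + 2 B^{2}}{2} = \frac{1}{2} - B^{2}$)
$42 K{\left(2 \right)} a{\left(-6,-2 \right)} = 42 \left(\frac{1}{2} - 2^{2}\right) \left(\left(-16\right) \left(-2\right) - -48\right) = 42 \left(\frac{1}{2} - 4\right) \left(32 + 48\right) = 42 \left(\frac{1}{2} - 4\right) 80 = 42 \left(- \frac{7}{2}\right) 80 = \left(-147\right) 80 = -11760$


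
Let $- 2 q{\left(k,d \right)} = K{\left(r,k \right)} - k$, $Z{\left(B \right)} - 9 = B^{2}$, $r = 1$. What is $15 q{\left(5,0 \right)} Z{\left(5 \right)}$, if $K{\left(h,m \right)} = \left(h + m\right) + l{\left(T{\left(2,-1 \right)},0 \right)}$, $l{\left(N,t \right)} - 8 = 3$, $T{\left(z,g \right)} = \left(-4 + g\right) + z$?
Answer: $-3060$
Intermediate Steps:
$T{\left(z,g \right)} = -4 + g + z$
$l{\left(N,t \right)} = 11$ ($l{\left(N,t \right)} = 8 + 3 = 11$)
$K{\left(h,m \right)} = 11 + h + m$ ($K{\left(h,m \right)} = \left(h + m\right) + 11 = 11 + h + m$)
$Z{\left(B \right)} = 9 + B^{2}$
$q{\left(k,d \right)} = -6$ ($q{\left(k,d \right)} = - \frac{\left(11 + 1 + k\right) - k}{2} = - \frac{\left(12 + k\right) - k}{2} = \left(- \frac{1}{2}\right) 12 = -6$)
$15 q{\left(5,0 \right)} Z{\left(5 \right)} = 15 \left(-6\right) \left(9 + 5^{2}\right) = - 90 \left(9 + 25\right) = \left(-90\right) 34 = -3060$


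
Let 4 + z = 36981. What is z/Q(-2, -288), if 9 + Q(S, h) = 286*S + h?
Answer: -36977/869 ≈ -42.551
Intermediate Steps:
z = 36977 (z = -4 + 36981 = 36977)
Q(S, h) = -9 + h + 286*S (Q(S, h) = -9 + (286*S + h) = -9 + (h + 286*S) = -9 + h + 286*S)
z/Q(-2, -288) = 36977/(-9 - 288 + 286*(-2)) = 36977/(-9 - 288 - 572) = 36977/(-869) = 36977*(-1/869) = -36977/869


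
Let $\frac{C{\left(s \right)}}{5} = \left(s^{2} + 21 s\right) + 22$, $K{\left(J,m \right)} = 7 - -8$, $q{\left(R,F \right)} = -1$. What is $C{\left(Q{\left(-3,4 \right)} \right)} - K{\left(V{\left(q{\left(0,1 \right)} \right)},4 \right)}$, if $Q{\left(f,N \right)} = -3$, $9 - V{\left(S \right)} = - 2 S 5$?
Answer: $-175$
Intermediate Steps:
$V{\left(S \right)} = 9 + 10 S$ ($V{\left(S \right)} = 9 - - 2 S 5 = 9 - - 10 S = 9 + 10 S$)
$K{\left(J,m \right)} = 15$ ($K{\left(J,m \right)} = 7 + 8 = 15$)
$C{\left(s \right)} = 110 + 5 s^{2} + 105 s$ ($C{\left(s \right)} = 5 \left(\left(s^{2} + 21 s\right) + 22\right) = 5 \left(22 + s^{2} + 21 s\right) = 110 + 5 s^{2} + 105 s$)
$C{\left(Q{\left(-3,4 \right)} \right)} - K{\left(V{\left(q{\left(0,1 \right)} \right)},4 \right)} = \left(110 + 5 \left(-3\right)^{2} + 105 \left(-3\right)\right) - 15 = \left(110 + 5 \cdot 9 - 315\right) - 15 = \left(110 + 45 - 315\right) - 15 = -160 - 15 = -175$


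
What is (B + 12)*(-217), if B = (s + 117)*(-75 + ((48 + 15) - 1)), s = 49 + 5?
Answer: 479787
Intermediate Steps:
s = 54
B = -2223 (B = (54 + 117)*(-75 + ((48 + 15) - 1)) = 171*(-75 + (63 - 1)) = 171*(-75 + 62) = 171*(-13) = -2223)
(B + 12)*(-217) = (-2223 + 12)*(-217) = -2211*(-217) = 479787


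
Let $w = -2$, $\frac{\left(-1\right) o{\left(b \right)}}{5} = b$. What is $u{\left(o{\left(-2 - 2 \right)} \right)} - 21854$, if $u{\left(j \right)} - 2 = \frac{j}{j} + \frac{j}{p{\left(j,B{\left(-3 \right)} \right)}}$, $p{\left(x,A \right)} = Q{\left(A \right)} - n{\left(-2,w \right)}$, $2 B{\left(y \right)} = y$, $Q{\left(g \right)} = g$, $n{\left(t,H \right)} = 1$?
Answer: $-21859$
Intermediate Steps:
$o{\left(b \right)} = - 5 b$
$B{\left(y \right)} = \frac{y}{2}$
$p{\left(x,A \right)} = -1 + A$ ($p{\left(x,A \right)} = A - 1 = -1 + A$)
$u{\left(j \right)} = 3 - \frac{2 j}{5}$ ($u{\left(j \right)} = 2 + \left(\frac{j}{j} + \frac{j}{-1 + \frac{1}{2} \left(-3\right)}\right) = 2 + \left(1 + \frac{j}{-1 - \frac{3}{2}}\right) = 2 + \left(1 + \frac{j}{- \frac{5}{2}}\right) = 2 + \left(1 + j \left(- \frac{2}{5}\right)\right) = 2 - \left(-1 + \frac{2 j}{5}\right) = 3 - \frac{2 j}{5}$)
$u{\left(o{\left(-2 - 2 \right)} \right)} - 21854 = \left(3 - \frac{2 \left(- 5 \left(-2 - 2\right)\right)}{5}\right) - 21854 = \left(3 - \frac{2 \left(\left(-5\right) \left(-4\right)\right)}{5}\right) - 21854 = \left(3 - 8\right) - 21854 = -5 - 21854 = -21859$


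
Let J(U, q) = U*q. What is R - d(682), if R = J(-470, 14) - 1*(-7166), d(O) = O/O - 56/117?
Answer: 68501/117 ≈ 585.48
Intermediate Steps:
d(O) = 61/117 (d(O) = 1 - 56*1/117 = 1 - 56/117 = 61/117)
R = 586 (R = -470*14 - 1*(-7166) = -6580 + 7166 = 586)
R - d(682) = 586 - 1*61/117 = 586 - 61/117 = 68501/117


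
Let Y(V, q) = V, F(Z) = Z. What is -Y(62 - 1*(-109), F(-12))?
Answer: -171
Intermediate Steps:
-Y(62 - 1*(-109), F(-12)) = -(62 - 1*(-109)) = -(62 + 109) = -1*171 = -171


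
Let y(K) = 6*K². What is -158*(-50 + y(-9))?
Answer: -68888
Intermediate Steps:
-158*(-50 + y(-9)) = -158*(-50 + 6*(-9)²) = -158*(-50 + 6*81) = -158*(-50 + 486) = -158*436 = -68888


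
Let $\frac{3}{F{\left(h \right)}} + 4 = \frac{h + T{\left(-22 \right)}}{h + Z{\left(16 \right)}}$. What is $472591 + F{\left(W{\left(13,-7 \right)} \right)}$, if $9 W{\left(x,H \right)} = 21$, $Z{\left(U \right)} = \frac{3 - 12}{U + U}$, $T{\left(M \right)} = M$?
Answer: $\frac{421550975}{892} \approx 4.7259 \cdot 10^{5}$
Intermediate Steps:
$Z{\left(U \right)} = - \frac{9}{2 U}$
$W{\left(x,H \right)} = \frac{7}{3}$ ($W{\left(x,H \right)} = \frac{1}{9} \cdot 21 = \frac{7}{3}$)
$F{\left(h \right)} = \frac{3}{-4 + \frac{-22 + h}{- \frac{9}{32} + h}}$ ($F{\left(h \right)} = \frac{3}{-4 + \frac{h - 22}{h - \frac{9}{2 \cdot 16}}} = \frac{3}{-4 + \frac{-22 + h}{h - \frac{9}{32}}} = \frac{3}{-4 + \frac{-22 + h}{- \frac{9}{32} + h}}$)
$472591 + F{\left(W{\left(13,-7 \right)} \right)} = 472591 + \frac{3 \left(9 - \frac{224}{3}\right)}{4 \left(167 + 24 \cdot \frac{7}{3}\right)} = 472591 + \frac{3 \left(9 - \frac{224}{3}\right)}{4 \left(167 + 56\right)} = 472591 + \frac{3}{4} \cdot \frac{1}{223} \left(- \frac{197}{3}\right) = 472591 - \frac{197}{892} = \frac{421550975}{892}$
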